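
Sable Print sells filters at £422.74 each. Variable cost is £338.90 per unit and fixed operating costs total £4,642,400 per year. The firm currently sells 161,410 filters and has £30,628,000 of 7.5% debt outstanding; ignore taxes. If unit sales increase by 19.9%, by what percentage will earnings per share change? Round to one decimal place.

Total contribution margin = 161,410 × £83.84 = £13,532,614.40.
Subtracting fixed costs: EBIT = £13,532,614.40 − £4,642,400 = £8,890,214.40.
After interest of £2,297,100.00, pre-tax earnings = £6,593,114.40.
Degree of combined leverage = contribution ÷ (EBIT − I) = £13,532,614.40 ÷ £6,593,114.40 = 2.0525.
%ΔEPS = DCL × %ΔSales = 2.0525 × +19.9% = +40.8%.

+40.8%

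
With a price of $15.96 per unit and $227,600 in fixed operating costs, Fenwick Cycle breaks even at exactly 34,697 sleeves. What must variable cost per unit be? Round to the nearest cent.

Contribution per unit must be FC / Q = $227,600 / 34,697 = $6.5596.
Variable cost per unit = $15.96 − $6.5596 = $9.40.

$9.40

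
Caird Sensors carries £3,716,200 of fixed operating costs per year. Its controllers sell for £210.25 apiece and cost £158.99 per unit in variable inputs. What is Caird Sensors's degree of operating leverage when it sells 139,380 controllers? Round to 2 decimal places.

2.08

At 139,380 units, contribution = 139,380 × £51.26 = £7,144,618.80.
Operating income = contribution − fixed costs = £7,144,618.80 − £3,716,200 = £3,428,418.80.
DOL = contribution ÷ EBIT = £7,144,618.80 ÷ £3,428,418.80 = 2.0839.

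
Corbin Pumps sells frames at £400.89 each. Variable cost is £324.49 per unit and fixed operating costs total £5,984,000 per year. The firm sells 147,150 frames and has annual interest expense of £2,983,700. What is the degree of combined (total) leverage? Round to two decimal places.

Total contribution margin = 147,150 × £76.40 = £11,242,260.00.
EBIT = £11,242,260.00 − £5,984,000 = £5,258,260.00. Interest = £2,983,700.00.
DOL = £11,242,260.00 ÷ £5,258,260.00 = 2.1380; DFL = £5,258,260.00 ÷ £2,274,560.00 = 2.3118.
DCL = DOL × DFL = 2.1380 × 2.3118 = 4.9426.

4.94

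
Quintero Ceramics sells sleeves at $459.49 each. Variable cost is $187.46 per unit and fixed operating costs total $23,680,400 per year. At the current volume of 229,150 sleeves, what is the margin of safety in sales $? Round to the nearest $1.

Contribution margin per unit = $459.49 − $187.46 = $272.03. Break-even units = $23,680,400 ÷ $272.03 = 87,050.69; break-even revenue = 87,050.69 × $459.49 = $39,998,922.90.
Actual sales revenue = 229,150 × $459.49 = $105,292,133.50.
Margin of safety = $105,292,133.50 − $39,998,922.90 = $65,293,211.

$65,293,211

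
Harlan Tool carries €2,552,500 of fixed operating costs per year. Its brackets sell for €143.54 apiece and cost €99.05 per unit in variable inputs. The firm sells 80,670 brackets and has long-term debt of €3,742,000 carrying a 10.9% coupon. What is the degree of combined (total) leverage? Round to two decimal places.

At 80,670 units, contribution = 80,670 × €44.49 = €3,589,008.30.
EBIT = €3,589,008.30 − €2,552,500 = €1,036,508.30. Interest = €407,878.00, so EBIT − I = €628,630.30.
DCL = contribution ÷ (EBIT − I) = €3,589,008.30 ÷ €628,630.30 = 5.7093.

5.71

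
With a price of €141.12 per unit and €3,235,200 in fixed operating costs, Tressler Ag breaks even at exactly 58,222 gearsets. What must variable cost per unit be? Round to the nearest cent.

€85.55

Contribution per unit must be FC / Q = €3,235,200 / 58,222 = €55.5666.
Hence VC = price − CM = €141.12 − €55.5666 = €85.55.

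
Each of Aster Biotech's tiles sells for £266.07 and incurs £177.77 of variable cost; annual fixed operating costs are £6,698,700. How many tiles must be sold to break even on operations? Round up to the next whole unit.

75,863 tiles

Contribution margin per unit = £266.07 − £177.77 = £88.30.
Break-even Q = £6,698,700 / £88.30 = 75,862.97 → 75,863 tiles.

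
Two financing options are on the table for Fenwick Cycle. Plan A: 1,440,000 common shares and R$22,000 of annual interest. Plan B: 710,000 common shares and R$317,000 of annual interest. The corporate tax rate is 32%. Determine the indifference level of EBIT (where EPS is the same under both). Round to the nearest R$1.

At indifference, (EBIT − 22,000)(1 − t)/1,440,000 = (EBIT − 317,000)(1 − t)/710,000.
The (1 − t) factor cancels: (EBIT − 22,000) × 710,000 = (EBIT − 317,000) × 1,440,000.
Solving, EBIT = (317,000·1,440,000 − 22,000·710,000) / (1,440,000 − 710,000) = 440,860,000,000 / 730,000 = 603,917.81.

R$603,918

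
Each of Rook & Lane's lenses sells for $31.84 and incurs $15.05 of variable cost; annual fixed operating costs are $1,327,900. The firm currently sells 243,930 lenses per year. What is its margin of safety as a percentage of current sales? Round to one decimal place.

67.6%

Each unit contributes $31.84 − $15.05 = $16.79. Break-even units = $1,327,900 ÷ $16.79 = 79,088.74; break-even revenue = 79,088.74 × $31.84 = $2,518,185.59.
Current sales = 243,930 × $31.84 = $7,766,731.20.
Margin of safety = ($7,766,731.20 − $2,518,185.59) ÷ $7,766,731.20 = 67.6%.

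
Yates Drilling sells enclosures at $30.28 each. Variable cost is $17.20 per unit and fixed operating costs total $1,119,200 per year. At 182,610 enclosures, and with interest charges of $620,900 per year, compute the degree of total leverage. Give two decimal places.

3.68

Total contribution margin = 182,610 × $13.08 = $2,388,538.80.
Operating income = contribution − fixed costs = $2,388,538.80 − $1,119,200 = $1,269,338.80. Interest = $620,900.00, so EBIT − I = $648,438.80.
Degree of total leverage = total CM / (EBIT − interest) = $2,388,538.80 / $648,438.80 = 3.6835.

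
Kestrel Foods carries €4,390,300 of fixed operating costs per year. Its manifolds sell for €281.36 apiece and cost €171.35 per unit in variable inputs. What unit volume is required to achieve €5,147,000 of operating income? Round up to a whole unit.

86,695 manifolds

Each unit contributes €281.36 − €171.35 = €110.01.
Units = (FC + target) / CM = (€4,390,300 + €5,147,000) / €110.01 = 86,694.85, so 86,695 manifolds.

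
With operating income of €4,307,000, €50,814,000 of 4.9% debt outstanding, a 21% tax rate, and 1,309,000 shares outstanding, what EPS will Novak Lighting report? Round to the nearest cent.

€1.10

Pre-tax income = €4,307,000 − €2,489,886.00 = €1,817,114.00.
Net income = €1,817,114.00 × (1 − 0.21) = €1,435,520.06.
Per share: €1,435,520.06 / 1,309,000 shares = €1.10.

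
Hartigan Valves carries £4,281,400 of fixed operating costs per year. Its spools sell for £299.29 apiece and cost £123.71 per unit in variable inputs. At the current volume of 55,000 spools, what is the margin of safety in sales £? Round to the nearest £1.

£9,162,965

Unit CM = price − variable cost = £299.29 − £123.71 = £175.58. Break-even units = £4,281,400 ÷ £175.58 = 24,384.33; break-even revenue = 24,384.33 × £299.29 = £7,297,985.00.
Current sales = 55,000 × £299.29 = £16,460,950.00.
Margin of safety = £16,460,950.00 − £7,297,985.00 = £9,162,965.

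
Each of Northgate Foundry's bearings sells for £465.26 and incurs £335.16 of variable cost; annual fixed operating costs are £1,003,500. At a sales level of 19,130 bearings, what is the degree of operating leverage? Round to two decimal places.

1.68

At 19,130 units, contribution = 19,130 × £130.10 = £2,488,813.00.
Subtracting fixed costs: EBIT = £2,488,813.00 − £1,003,500 = £1,485,313.00.
So DOL = total CM / EBIT = £2,488,813.00 / £1,485,313.00 = 1.6756.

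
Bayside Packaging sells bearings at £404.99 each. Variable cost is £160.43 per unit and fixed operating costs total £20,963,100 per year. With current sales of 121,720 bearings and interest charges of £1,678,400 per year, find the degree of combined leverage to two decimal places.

4.18

Total contribution margin = 121,720 × £244.56 = £29,767,843.20.
Subtracting fixed costs: EBIT = £29,767,843.20 − £20,963,100 = £8,804,743.20. Interest = £1,678,400.00.
DOL = £29,767,843.20 ÷ £8,804,743.20 = 3.3809; DFL = £8,804,743.20 ÷ £7,126,343.20 = 1.2355.
DCL = DOL × DFL = 3.3809 × 1.2355 = 4.1771.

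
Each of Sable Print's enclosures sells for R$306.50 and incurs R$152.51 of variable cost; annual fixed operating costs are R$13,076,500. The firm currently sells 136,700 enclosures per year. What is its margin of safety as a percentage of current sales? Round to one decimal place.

Unit CM = price − variable cost = R$306.50 − R$152.51 = R$153.99. Break-even units = R$13,076,500 ÷ R$153.99 = 84,917.85; break-even revenue = 84,917.85 × R$306.50 = R$26,027,321.58.
Actual sales revenue = 136,700 × R$306.50 = R$41,898,550.00.
Margin of safety = (R$41,898,550.00 − R$26,027,321.58) ÷ R$41,898,550.00 = 37.9%.

37.9%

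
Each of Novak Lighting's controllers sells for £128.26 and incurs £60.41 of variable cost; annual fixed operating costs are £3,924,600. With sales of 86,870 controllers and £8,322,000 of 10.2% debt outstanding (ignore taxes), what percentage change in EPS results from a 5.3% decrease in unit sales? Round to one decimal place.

-27.9%

At 86,870 units, contribution = 86,870 × £67.85 = £5,894,129.50.
EBIT = £5,894,129.50 − £3,924,600 = £1,969,529.50.
After interest of £848,844.00, pre-tax earnings = £1,120,685.50.
DCL = total CM / (EBIT − I) = £5,894,129.50 / £1,120,685.50 = 5.2594.
EPS therefore changes by 5.2594 × (-5.3%) = -27.9%.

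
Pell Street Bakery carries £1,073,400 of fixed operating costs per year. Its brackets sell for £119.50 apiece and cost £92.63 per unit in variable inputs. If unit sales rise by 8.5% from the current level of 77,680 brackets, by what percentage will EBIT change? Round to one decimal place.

Contribution at this volume is 77,680 × £26.87 = £2,087,261.60.
EBIT = £2,087,261.60 − £1,073,400 = £1,013,861.60.
Degree of operating leverage = £2,087,261.60 / £1,013,861.60 = 2.0587.
So EBIT moves 2.0587 × (+8.5%) = +17.5%.

+17.5%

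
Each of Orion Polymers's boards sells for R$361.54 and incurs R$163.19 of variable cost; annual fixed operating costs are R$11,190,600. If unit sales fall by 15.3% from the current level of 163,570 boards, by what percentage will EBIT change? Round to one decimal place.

Total contribution margin = 163,570 × R$198.35 = R$32,444,109.50.
Subtracting fixed costs: EBIT = R$32,444,109.50 − R$11,190,600 = R$21,253,509.50.
Degree of operating leverage = R$32,444,109.50 / R$21,253,509.50 = 1.5265.
%ΔEBIT = DOL × %ΔSales = 1.5265 × -15.3% = -23.4%.

-23.4%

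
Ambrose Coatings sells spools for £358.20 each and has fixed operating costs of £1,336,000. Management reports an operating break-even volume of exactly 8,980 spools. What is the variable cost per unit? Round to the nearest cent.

Contribution per unit must be FC / Q = £1,336,000 / 8,980 = £148.7751.
Hence VC = price − CM = £358.20 − £148.7751 = £209.42.

£209.42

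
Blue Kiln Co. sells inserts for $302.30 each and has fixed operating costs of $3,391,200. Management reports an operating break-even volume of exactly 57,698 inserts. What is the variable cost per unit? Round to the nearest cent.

At break-even, FC = Q × (P − VC), so P − VC = $3,391,200 ÷ 57,698 = $58.7750.
Hence VC = price − CM = $302.30 − $58.7750 = $243.52.

$243.52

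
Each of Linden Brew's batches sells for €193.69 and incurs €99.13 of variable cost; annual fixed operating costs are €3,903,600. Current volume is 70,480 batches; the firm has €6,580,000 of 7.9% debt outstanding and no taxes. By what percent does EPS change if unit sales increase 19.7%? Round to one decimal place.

Contribution at this volume is 70,480 × €94.56 = €6,664,588.80.
EBIT = €6,664,588.80 − €3,903,600 = €2,760,988.80.
After interest of €519,820.00, pre-tax earnings = €2,241,168.80.
DCL = total CM / (EBIT − I) = €6,664,588.80 / €2,241,168.80 = 2.9737.
EPS therefore changes by 2.9737 × (+19.7%) = +58.6%.

+58.6%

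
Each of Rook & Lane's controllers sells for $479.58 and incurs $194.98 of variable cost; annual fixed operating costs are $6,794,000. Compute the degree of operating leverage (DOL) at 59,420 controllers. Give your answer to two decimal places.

1.67

At 59,420 units, contribution = 59,420 × $284.60 = $16,910,932.00.
Operating income = contribution − fixed costs = $16,910,932.00 − $6,794,000 = $10,116,932.00.
DOL = contribution ÷ EBIT = $16,910,932.00 ÷ $10,116,932.00 = 1.6715.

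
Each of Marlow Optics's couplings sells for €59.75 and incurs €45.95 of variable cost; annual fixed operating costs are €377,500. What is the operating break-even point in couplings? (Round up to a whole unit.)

Contribution margin per unit = €59.75 − €45.95 = €13.80.
Break-even Q = €377,500 / €13.80 = 27,355.07 → 27,356 couplings.

27,356 couplings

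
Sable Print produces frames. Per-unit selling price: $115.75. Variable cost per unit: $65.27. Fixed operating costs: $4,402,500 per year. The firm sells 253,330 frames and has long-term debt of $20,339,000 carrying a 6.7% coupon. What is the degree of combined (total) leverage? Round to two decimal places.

Total contribution margin = 253,330 × $50.48 = $12,788,098.40.
EBIT = $12,788,098.40 − $4,402,500 = $8,385,598.40. Interest = $1,362,713.00, so EBIT − I = $7,022,885.40.
Degree of total leverage = total CM / (EBIT − interest) = $12,788,098.40 / $7,022,885.40 = 1.8209.

1.82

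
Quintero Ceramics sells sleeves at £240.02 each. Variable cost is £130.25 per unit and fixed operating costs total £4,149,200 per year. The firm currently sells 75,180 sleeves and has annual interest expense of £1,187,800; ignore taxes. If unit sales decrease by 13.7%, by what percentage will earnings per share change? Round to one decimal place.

-38.8%

At 75,180 units, contribution = 75,180 × £109.77 = £8,252,508.60.
EBIT = £8,252,508.60 − £4,149,200 = £4,103,308.60.
Interest = £1,187,800.00, so EBIT − I = £2,915,508.60.
DCL = total CM / (EBIT − I) = £8,252,508.60 / £2,915,508.60 = 2.8306.
EPS therefore changes by 2.8306 × (-13.7%) = -38.8%.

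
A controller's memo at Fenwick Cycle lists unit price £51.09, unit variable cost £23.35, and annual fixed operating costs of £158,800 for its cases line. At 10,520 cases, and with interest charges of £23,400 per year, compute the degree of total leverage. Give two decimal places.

At 10,520 units, contribution = 10,520 × £27.74 = £291,824.80.
Subtracting fixed costs: EBIT = £291,824.80 − £158,800 = £133,024.80. Interest = £23,400.00, so EBIT − I = £109,624.80.
Degree of total leverage = total CM / (EBIT − interest) = £291,824.80 / £109,624.80 = 2.6620.

2.66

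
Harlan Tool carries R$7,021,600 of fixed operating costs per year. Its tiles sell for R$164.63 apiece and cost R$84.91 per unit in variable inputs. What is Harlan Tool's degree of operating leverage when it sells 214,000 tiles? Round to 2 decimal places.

1.70

At 214,000 units, contribution = 214,000 × R$79.72 = R$17,060,080.00.
Operating income = contribution − fixed costs = R$17,060,080.00 − R$7,021,600 = R$10,038,480.00.
So DOL = total CM / EBIT = R$17,060,080.00 / R$10,038,480.00 = 1.6995.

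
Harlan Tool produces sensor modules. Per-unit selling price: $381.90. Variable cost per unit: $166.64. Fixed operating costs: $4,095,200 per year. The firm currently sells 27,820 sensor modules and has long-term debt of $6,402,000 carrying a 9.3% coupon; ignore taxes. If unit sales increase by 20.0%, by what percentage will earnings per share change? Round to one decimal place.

At 27,820 units, contribution = 27,820 × $215.26 = $5,988,533.20.
Operating income = contribution − fixed costs = $5,988,533.20 − $4,095,200 = $1,893,333.20.
After interest of $595,386.00, pre-tax earnings = $1,297,947.20.
Degree of combined leverage = contribution ÷ (EBIT − I) = $5,988,533.20 ÷ $1,297,947.20 = 4.6138.
EPS therefore changes by 4.6138 × (+20.0%) = +92.3%.

+92.3%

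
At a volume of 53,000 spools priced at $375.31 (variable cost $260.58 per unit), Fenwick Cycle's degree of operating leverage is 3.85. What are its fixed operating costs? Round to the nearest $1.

$4,501,290

Total contribution margin = 53,000 × $114.73 = $6,080,690.00.
DOL = contribution / EBIT, so EBIT = $6,080,690.00 / 3.85 = $1,579,400.00.
And FC = contribution − EBIT = $6,080,690.00 − $1,579,400.00 = $4,501,290.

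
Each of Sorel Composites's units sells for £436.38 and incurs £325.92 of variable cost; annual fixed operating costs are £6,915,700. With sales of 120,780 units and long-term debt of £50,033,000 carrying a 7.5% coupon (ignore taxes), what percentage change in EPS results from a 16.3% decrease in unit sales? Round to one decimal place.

Contribution at this volume is 120,780 × £110.46 = £13,341,358.80.
Subtracting fixed costs: EBIT = £13,341,358.80 − £6,915,700 = £6,425,658.80.
After interest of £3,752,475.00, pre-tax earnings = £2,673,183.80.
Degree of combined leverage = contribution ÷ (EBIT − I) = £13,341,358.80 ÷ £2,673,183.80 = 4.9908.
EPS therefore changes by 4.9908 × (-16.3%) = -81.4%.

-81.4%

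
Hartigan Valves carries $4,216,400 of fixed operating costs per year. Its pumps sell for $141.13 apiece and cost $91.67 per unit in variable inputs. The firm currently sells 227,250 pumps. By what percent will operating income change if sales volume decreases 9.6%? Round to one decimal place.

-15.4%

Total contribution margin = 227,250 × $49.46 = $11,239,785.00.
Subtracting fixed costs: EBIT = $11,239,785.00 − $4,216,400 = $7,023,385.00.
Degree of operating leverage = $11,239,785.00 / $7,023,385.00 = 1.6003.
So EBIT moves 1.6003 × (-9.6%) = -15.4%.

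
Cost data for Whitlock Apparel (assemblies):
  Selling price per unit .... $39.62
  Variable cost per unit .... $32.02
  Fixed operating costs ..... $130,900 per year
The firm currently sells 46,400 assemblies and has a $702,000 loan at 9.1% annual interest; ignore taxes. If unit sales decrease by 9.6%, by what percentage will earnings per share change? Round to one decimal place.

Contribution at this volume is 46,400 × $7.60 = $352,640.00.
Operating income = contribution − fixed costs = $352,640.00 − $130,900 = $221,740.00.
Interest = $63,882.00, so EBIT − I = $157,858.00.
DCL = total CM / (EBIT − I) = $352,640.00 / $157,858.00 = 2.2339.
EPS therefore changes by 2.2339 × (-9.6%) = -21.4%.

-21.4%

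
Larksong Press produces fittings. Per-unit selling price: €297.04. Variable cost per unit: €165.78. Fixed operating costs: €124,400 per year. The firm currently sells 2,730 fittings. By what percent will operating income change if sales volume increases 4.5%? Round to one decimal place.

At 2,730 units, contribution = 2,730 × €131.26 = €358,339.80.
Operating income = contribution − fixed costs = €358,339.80 − €124,400 = €233,939.80.
DOL = contribution ÷ EBIT = €358,339.80 ÷ €233,939.80 = 1.5318.
%ΔEBIT = DOL × %ΔSales = 1.5318 × +4.5% = +6.9%.

+6.9%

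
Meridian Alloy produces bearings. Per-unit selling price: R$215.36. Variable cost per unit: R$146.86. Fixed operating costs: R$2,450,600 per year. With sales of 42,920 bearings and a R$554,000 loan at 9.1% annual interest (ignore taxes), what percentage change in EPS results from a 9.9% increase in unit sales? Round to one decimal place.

+66.3%

Contribution at this volume is 42,920 × R$68.50 = R$2,940,020.00.
Operating income = contribution − fixed costs = R$2,940,020.00 − R$2,450,600 = R$489,420.00.
Interest = R$50,414.00, so EBIT − I = R$439,006.00.
Degree of combined leverage = contribution ÷ (EBIT − I) = R$2,940,020.00 ÷ R$439,006.00 = 6.6970.
EPS therefore changes by 6.6970 × (+9.9%) = +66.3%.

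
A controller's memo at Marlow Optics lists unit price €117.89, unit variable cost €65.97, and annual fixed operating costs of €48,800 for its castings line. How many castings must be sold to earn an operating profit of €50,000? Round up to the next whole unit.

Contribution margin per unit = €117.89 − €65.97 = €51.92.
Need Q such that Q × €51.92 − €48,800 = €50,000, i.e. Q = €98,800 / €51.92 = 1,902.93 → 1,903.

1,903 castings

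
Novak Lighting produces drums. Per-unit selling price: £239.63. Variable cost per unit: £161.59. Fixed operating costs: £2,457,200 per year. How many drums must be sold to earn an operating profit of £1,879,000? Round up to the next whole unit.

55,564 drums

Contribution margin per unit = £239.63 − £161.59 = £78.04.
Need Q such that Q × £78.04 − £2,457,200 = £1,879,000, i.e. Q = £4,336,200 / £78.04 = 55,563.81 → 55,564.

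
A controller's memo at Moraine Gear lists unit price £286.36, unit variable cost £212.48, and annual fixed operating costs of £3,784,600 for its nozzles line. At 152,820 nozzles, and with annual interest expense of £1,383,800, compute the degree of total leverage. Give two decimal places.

At 152,820 units, contribution = 152,820 × £73.88 = £11,290,341.60.
Subtracting fixed costs: EBIT = £11,290,341.60 − £3,784,600 = £7,505,741.60. Interest = £1,383,800.00, so EBIT − I = £6,121,941.60.
DCL = contribution ÷ (EBIT − I) = £11,290,341.60 ÷ £6,121,941.60 = 1.8442.

1.84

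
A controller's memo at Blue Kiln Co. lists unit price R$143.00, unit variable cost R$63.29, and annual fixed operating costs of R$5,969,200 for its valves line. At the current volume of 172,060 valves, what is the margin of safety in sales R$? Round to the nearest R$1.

Contribution margin per unit = R$143.00 − R$63.29 = R$79.71. Break-even units = R$5,969,200 ÷ R$79.71 = 74,886.46; break-even revenue = 74,886.46 × R$143.00 = R$10,708,764.27.
Actual sales revenue = 172,060 × R$143.00 = R$24,604,580.00.
Margin of safety = R$24,604,580.00 − R$10,708,764.27 = R$13,895,816.

R$13,895,816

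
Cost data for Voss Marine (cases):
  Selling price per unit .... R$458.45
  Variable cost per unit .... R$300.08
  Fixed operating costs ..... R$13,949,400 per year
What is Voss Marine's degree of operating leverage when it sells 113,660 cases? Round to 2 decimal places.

4.44

At 113,660 units, contribution = 113,660 × R$158.37 = R$18,000,334.20.
EBIT = R$18,000,334.20 − R$13,949,400 = R$4,050,934.20.
So DOL = total CM / EBIT = R$18,000,334.20 / R$4,050,934.20 = 4.4435.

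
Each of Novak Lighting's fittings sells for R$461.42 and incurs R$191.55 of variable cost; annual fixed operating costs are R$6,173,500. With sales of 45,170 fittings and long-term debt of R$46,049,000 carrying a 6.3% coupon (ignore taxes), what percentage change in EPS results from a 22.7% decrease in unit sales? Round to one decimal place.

-88.8%

Total contribution margin = 45,170 × R$269.87 = R$12,190,027.90.
Subtracting fixed costs: EBIT = R$12,190,027.90 − R$6,173,500 = R$6,016,527.90.
After interest of R$2,901,087.00, pre-tax earnings = R$3,115,440.90.
Degree of combined leverage = contribution ÷ (EBIT − I) = R$12,190,027.90 ÷ R$3,115,440.90 = 3.9128.
%ΔEPS = DCL × %ΔSales = 3.9128 × -22.7% = -88.8%.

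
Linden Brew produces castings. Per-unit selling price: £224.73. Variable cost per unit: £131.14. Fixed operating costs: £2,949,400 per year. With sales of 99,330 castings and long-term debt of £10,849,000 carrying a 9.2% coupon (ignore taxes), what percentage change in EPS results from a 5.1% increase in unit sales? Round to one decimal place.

Contribution at this volume is 99,330 × £93.59 = £9,296,294.70.
Subtracting fixed costs: EBIT = £9,296,294.70 − £2,949,400 = £6,346,894.70.
After interest of £998,108.00, pre-tax earnings = £5,348,786.70.
Degree of combined leverage = contribution ÷ (EBIT − I) = £9,296,294.70 ÷ £5,348,786.70 = 1.7380.
%ΔEPS = DCL × %ΔSales = 1.7380 × +5.1% = +8.9%.

+8.9%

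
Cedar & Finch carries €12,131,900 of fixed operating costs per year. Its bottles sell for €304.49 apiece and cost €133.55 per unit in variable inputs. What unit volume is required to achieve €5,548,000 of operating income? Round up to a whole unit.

103,428 bottles

Each unit contributes €304.49 − €133.55 = €170.94.
Need Q such that Q × €170.94 − €12,131,900 = €5,548,000, i.e. Q = €17,679,900 / €170.94 = 103,427.52 → 103,428.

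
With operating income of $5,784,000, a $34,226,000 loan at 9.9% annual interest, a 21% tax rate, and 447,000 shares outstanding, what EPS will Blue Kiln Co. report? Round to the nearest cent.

Pre-tax income = $5,784,000 − $3,388,374.00 = $2,395,626.00.
After tax at 21%: net income = $2,395,626.00 × 0.79 = $1,892,544.54.
EPS = $1,892,544.54 ÷ 447,000 = $4.23.

$4.23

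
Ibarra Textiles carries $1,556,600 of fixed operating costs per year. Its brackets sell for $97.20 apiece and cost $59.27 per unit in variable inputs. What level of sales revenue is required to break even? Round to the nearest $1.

Contribution margin per unit = $97.20 − $59.27 = $37.93, a CM ratio of $37.93 ÷ $97.20 = 0.3902.
Break-even revenue = fixed costs × price ÷ CM = $1,556,600 × $97.20 ÷ $37.93 = $3,988,967.

$3,988,967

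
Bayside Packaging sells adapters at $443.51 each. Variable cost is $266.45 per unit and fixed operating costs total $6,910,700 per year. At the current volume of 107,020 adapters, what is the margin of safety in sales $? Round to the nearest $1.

Each unit contributes $443.51 − $266.45 = $177.06. Break-even units = $6,910,700 ÷ $177.06 = 39,030.27; break-even revenue = 39,030.27 × $443.51 = $17,310,316.03.
Actual sales revenue = 107,020 × $443.51 = $47,464,440.20.
Margin of safety = $47,464,440.20 − $17,310,316.03 = $30,154,124.

$30,154,124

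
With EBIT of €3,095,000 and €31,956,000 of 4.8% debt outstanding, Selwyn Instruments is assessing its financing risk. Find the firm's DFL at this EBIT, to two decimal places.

Annual interest charges come to €1,533,888.00.
Degree of financial leverage = EBIT / (EBIT − interest) = €3,095,000 / €1,561,112.00 = 1.9826.

1.98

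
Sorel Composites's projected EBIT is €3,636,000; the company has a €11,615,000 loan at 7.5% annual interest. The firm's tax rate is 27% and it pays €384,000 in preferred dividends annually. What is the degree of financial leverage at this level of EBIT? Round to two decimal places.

Interest = €871,125.00.
Preferred dividends grossed up pre-tax: €384,000 / (1 − 0.27) = €526,027.40.
DFL = EBIT ÷ [EBIT − I − D_p/(1−t)] = €3,636,000 ÷ [€3,636,000 − €871,125.00 − €526,027.40] = €3,636,000 ÷ €2,238,847.60 = 1.6240.

1.62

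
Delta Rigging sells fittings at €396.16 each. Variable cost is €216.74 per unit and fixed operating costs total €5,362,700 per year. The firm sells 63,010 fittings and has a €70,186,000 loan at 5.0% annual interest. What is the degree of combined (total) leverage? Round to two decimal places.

Total contribution margin = 63,010 × €179.42 = €11,305,254.20.
Subtracting fixed costs: EBIT = €11,305,254.20 − €5,362,700 = €5,942,554.20. Interest = €3,509,300.00.
DOL = €11,305,254.20 ÷ €5,942,554.20 = 1.9024; DFL = €5,942,554.20 ÷ €2,433,254.20 = 2.4422.
Combined leverage = 1.9024 × 2.4422 = 4.6460.

4.65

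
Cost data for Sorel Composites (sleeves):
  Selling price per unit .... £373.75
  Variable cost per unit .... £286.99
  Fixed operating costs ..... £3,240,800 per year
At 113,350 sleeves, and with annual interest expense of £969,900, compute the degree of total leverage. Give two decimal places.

1.75

Contribution at this volume is 113,350 × £86.76 = £9,834,246.00.
Operating income = contribution − fixed costs = £9,834,246.00 − £3,240,800 = £6,593,446.00. Interest = £969,900.00.
DOL = £9,834,246.00 ÷ £6,593,446.00 = 1.4915; DFL = £6,593,446.00 ÷ £5,623,546.00 = 1.1725.
Combined leverage = 1.4915 × 1.1725 = 1.7488.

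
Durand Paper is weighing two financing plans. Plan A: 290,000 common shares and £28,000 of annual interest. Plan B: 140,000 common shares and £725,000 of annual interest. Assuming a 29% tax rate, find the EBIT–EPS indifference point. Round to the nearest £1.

£1,375,533

At indifference, (EBIT − 28,000)(1 − t)/290,000 = (EBIT − 725,000)(1 − t)/140,000.
The (1 − t) factor cancels: (EBIT − 28,000) × 140,000 = (EBIT − 725,000) × 290,000.
Solving, EBIT = (725,000·290,000 − 28,000·140,000) / (290,000 − 140,000) = 206,330,000,000 / 150,000 = 1,375,533.33.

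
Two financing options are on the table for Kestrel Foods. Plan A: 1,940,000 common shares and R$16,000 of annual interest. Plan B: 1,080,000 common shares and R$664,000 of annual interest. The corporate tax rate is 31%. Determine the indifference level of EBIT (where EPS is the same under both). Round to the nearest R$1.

Set EPS_A = EPS_B: (EBIT − R$16,000)(1 − 0.31) ÷ 1,940,000 = (EBIT − R$664,000)(1 − 0.31) ÷ 1,080,000.
The (1 − t) factor cancels: (EBIT − 16,000) × 1,080,000 = (EBIT − 664,000) × 1,940,000.
Solving, EBIT = (664,000·1,940,000 − 16,000·1,080,000) / (1,940,000 − 1,080,000) = 1,270,880,000,000 / 860,000 = 1,477,767.44.

R$1,477,767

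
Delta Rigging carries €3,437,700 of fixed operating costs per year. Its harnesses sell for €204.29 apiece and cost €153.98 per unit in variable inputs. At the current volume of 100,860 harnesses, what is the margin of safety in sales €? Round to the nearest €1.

€6,645,482

Contribution margin per unit = €204.29 − €153.98 = €50.31. Break-even units = €3,437,700 ÷ €50.31 = 68,330.35; break-even revenue = 68,330.35 × €204.29 = €13,959,207.57.
Actual sales revenue = 100,860 × €204.29 = €20,604,689.40.
Margin of safety = €20,604,689.40 − €13,959,207.57 = €6,645,482.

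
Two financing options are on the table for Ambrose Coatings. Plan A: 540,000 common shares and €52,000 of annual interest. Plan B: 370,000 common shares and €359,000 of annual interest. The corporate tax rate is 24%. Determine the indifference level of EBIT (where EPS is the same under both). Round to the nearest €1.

€1,027,176

At indifference, (EBIT − 52,000)(1 − t)/540,000 = (EBIT − 359,000)(1 − t)/370,000.
Cancelling (1 − t) and cross-multiplying: 370,000·(EBIT − 52,000) = 540,000·(EBIT − 359,000).
Solving, EBIT = (359,000·540,000 − 52,000·370,000) / (540,000 − 370,000) = 174,620,000,000 / 170,000 = 1,027,176.47.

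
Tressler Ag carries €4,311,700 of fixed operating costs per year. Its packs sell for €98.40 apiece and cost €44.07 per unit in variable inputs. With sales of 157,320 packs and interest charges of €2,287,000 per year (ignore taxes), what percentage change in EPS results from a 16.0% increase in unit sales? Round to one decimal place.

+70.2%

Contribution at this volume is 157,320 × €54.33 = €8,547,195.60.
Operating income = contribution − fixed costs = €8,547,195.60 − €4,311,700 = €4,235,495.60.
After interest of €2,287,000.00, pre-tax earnings = €1,948,495.60.
Degree of combined leverage = contribution ÷ (EBIT − I) = €8,547,195.60 ÷ €1,948,495.60 = 4.3866.
%ΔEPS = DCL × %ΔSales = 4.3866 × +16.0% = +70.2%.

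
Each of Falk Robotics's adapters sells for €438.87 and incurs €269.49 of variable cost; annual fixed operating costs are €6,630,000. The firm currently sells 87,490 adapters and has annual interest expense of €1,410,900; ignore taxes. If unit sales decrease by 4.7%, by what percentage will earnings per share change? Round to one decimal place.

Contribution at this volume is 87,490 × €169.38 = €14,819,056.20.
EBIT = €14,819,056.20 − €6,630,000 = €8,189,056.20.
Interest = €1,410,900.00, so EBIT − I = €6,778,156.20.
DCL = total CM / (EBIT − I) = €14,819,056.20 / €6,778,156.20 = 2.1863.
%ΔEPS = DCL × %ΔSales = 2.1863 × -4.7% = -10.3%.

-10.3%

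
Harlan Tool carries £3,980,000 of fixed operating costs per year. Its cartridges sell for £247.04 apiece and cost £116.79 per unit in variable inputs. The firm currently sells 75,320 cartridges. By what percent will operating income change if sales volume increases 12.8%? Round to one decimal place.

Contribution at this volume is 75,320 × £130.25 = £9,810,430.00.
Subtracting fixed costs: EBIT = £9,810,430.00 − £3,980,000 = £5,830,430.00.
Degree of operating leverage = £9,810,430.00 / £5,830,430.00 = 1.6826.
Operating income changes by 1.6826 × +12.8% = +21.5%.

+21.5%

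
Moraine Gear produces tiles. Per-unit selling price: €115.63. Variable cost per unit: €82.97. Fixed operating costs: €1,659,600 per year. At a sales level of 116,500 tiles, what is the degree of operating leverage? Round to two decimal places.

At 116,500 units, contribution = 116,500 × €32.66 = €3,804,890.00.
Subtracting fixed costs: EBIT = €3,804,890.00 − €1,659,600 = €2,145,290.00.
So DOL = total CM / EBIT = €3,804,890.00 / €2,145,290.00 = 1.7736.

1.77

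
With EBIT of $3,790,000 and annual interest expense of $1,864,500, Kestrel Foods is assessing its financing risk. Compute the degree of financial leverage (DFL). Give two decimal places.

1.97

Annual interest charges come to $1,864,500.00.
Degree of financial leverage = EBIT / (EBIT − interest) = $3,790,000 / $1,925,500.00 = 1.9683.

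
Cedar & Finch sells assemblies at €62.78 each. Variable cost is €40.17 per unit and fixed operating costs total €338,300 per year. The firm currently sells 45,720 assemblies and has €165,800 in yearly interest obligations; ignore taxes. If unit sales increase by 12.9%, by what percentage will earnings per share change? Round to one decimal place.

+25.2%

Contribution at this volume is 45,720 × €22.61 = €1,033,729.20.
Subtracting fixed costs: EBIT = €1,033,729.20 − €338,300 = €695,429.20.
Interest = €165,800.00, so EBIT − I = €529,629.20.
DCL = total CM / (EBIT − I) = €1,033,729.20 / €529,629.20 = 1.9518.
%ΔEPS = DCL × %ΔSales = 1.9518 × +12.9% = +25.2%.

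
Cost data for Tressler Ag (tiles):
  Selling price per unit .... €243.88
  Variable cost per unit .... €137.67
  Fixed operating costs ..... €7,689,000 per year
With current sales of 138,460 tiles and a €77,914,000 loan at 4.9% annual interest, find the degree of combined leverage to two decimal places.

Contribution at this volume is 138,460 × €106.21 = €14,705,836.60.
EBIT = €14,705,836.60 − €7,689,000 = €7,016,836.60. Interest = €3,817,786.00.
DOL = €14,705,836.60 ÷ €7,016,836.60 = 2.0958; DFL = €7,016,836.60 ÷ €3,199,050.60 = 2.1934.
DCL = DOL × DFL = 2.0958 × 2.1934 = 4.5969.

4.60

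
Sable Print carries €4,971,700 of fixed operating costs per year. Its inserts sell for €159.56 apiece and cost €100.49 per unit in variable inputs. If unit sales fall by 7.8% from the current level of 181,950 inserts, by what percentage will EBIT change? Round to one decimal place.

Contribution at this volume is 181,950 × €59.07 = €10,747,786.50.
EBIT = €10,747,786.50 − €4,971,700 = €5,776,086.50.
DOL = contribution ÷ EBIT = €10,747,786.50 ÷ €5,776,086.50 = 1.8607.
So EBIT moves 1.8607 × (-7.8%) = -14.5%.

-14.5%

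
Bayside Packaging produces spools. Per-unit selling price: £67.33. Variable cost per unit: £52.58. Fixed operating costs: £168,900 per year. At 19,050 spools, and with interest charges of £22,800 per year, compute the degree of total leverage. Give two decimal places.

3.15

Contribution at this volume is 19,050 × £14.75 = £280,987.50.
Subtracting fixed costs: EBIT = £280,987.50 − £168,900 = £112,087.50. Interest = £22,800.00, so EBIT − I = £89,287.50.
DCL = contribution ÷ (EBIT − I) = £280,987.50 ÷ £89,287.50 = 3.1470.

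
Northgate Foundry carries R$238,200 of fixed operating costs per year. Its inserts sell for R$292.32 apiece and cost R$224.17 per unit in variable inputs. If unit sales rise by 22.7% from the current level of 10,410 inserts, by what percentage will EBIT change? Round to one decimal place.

Total contribution margin = 10,410 × R$68.15 = R$709,441.50.
EBIT = R$709,441.50 − R$238,200 = R$471,241.50.
Degree of operating leverage = R$709,441.50 / R$471,241.50 = 1.5055.
Operating income changes by 1.5055 × +22.7% = +34.2%.

+34.2%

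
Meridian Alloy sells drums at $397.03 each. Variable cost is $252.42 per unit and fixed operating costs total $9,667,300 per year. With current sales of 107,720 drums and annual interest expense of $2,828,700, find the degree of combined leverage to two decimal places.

5.06

Contribution at this volume is 107,720 × $144.61 = $15,577,389.20.
EBIT = $15,577,389.20 − $9,667,300 = $5,910,089.20. Interest = $2,828,700.00, so EBIT − I = $3,081,389.20.
DCL = contribution ÷ (EBIT − I) = $15,577,389.20 ÷ $3,081,389.20 = 5.0553.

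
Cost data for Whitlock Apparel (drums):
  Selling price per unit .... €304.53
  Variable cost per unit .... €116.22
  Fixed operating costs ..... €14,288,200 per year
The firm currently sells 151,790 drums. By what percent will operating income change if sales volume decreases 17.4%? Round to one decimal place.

At 151,790 units, contribution = 151,790 × €188.31 = €28,583,574.90.
Operating income = contribution − fixed costs = €28,583,574.90 − €14,288,200 = €14,295,374.90.
Degree of operating leverage = €28,583,574.90 / €14,295,374.90 = 1.9995.
%ΔEBIT = DOL × %ΔSales = 1.9995 × -17.4% = -34.8%.

-34.8%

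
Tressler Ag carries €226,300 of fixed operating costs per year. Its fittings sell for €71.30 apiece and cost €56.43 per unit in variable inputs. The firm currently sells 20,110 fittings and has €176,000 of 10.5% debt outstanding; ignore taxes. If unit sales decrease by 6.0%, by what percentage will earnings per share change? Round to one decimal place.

-33.1%

Total contribution margin = 20,110 × €14.87 = €299,035.70.
EBIT = €299,035.70 − €226,300 = €72,735.70.
Interest = €18,480.00, so EBIT − I = €54,255.70.
DCL = total CM / (EBIT − I) = €299,035.70 / €54,255.70 = 5.5116.
EPS therefore changes by 5.5116 × (-6.0%) = -33.1%.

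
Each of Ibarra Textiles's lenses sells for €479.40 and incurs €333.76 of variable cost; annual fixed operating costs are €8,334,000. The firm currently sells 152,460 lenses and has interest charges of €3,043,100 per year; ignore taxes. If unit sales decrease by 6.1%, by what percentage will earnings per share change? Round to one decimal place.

-12.5%

Total contribution margin = 152,460 × €145.64 = €22,204,274.40.
Subtracting fixed costs: EBIT = €22,204,274.40 − €8,334,000 = €13,870,274.40.
Interest = €3,043,100.00, so EBIT − I = €10,827,174.40.
DCL = total CM / (EBIT − I) = €22,204,274.40 / €10,827,174.40 = 2.0508.
EPS therefore changes by 2.0508 × (-6.1%) = -12.5%.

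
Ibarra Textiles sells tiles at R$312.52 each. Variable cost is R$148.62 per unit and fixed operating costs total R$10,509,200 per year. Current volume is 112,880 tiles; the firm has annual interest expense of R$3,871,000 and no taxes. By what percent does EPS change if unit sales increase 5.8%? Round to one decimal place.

+26.0%

At 112,880 units, contribution = 112,880 × R$163.90 = R$18,501,032.00.
EBIT = R$18,501,032.00 − R$10,509,200 = R$7,991,832.00.
Interest = R$3,871,000.00, so EBIT − I = R$4,120,832.00.
Degree of combined leverage = contribution ÷ (EBIT − I) = R$18,501,032.00 ÷ R$4,120,832.00 = 4.4896.
%ΔEPS = DCL × %ΔSales = 4.4896 × +5.8% = +26.0%.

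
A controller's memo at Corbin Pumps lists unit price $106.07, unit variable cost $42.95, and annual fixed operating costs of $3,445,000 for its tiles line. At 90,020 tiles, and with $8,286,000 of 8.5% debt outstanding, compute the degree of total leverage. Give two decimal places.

3.71

At 90,020 units, contribution = 90,020 × $63.12 = $5,682,062.40.
EBIT = $5,682,062.40 − $3,445,000 = $2,237,062.40. Interest = $704,310.00.
DOL = $5,682,062.40 ÷ $2,237,062.40 = 2.5400; DFL = $2,237,062.40 ÷ $1,532,752.40 = 1.4595.
Combined leverage = 2.5400 × 1.4595 = 3.7071.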